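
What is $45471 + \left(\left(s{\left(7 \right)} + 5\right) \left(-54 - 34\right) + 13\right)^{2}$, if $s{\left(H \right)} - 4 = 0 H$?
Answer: $652312$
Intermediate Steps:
$s{\left(H \right)} = 4$ ($s{\left(H \right)} = 4 + 0 H = 4 + 0 = 4$)
$45471 + \left(\left(s{\left(7 \right)} + 5\right) \left(-54 - 34\right) + 13\right)^{2} = 45471 + \left(\left(4 + 5\right) \left(-54 - 34\right) + 13\right)^{2} = 45471 + \left(9 \left(-88\right) + 13\right)^{2} = 45471 + \left(-792 + 13\right)^{2} = 45471 + \left(-779\right)^{2} = 45471 + 606841 = 652312$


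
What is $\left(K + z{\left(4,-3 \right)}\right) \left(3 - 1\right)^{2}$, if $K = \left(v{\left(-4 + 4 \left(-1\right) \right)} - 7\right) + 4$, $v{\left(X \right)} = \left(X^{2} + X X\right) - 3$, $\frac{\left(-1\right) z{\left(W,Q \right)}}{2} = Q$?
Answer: $512$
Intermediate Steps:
$z{\left(W,Q \right)} = - 2 Q$
$v{\left(X \right)} = -3 + 2 X^{2}$ ($v{\left(X \right)} = \left(X^{2} + X^{2}\right) - 3 = 2 X^{2} - 3 = -3 + 2 X^{2}$)
$K = 122$ ($K = \left(\left(-3 + 2 \left(-4 + 4 \left(-1\right)\right)^{2}\right) - 7\right) + 4 = \left(\left(-3 + 2 \left(-4 - 4\right)^{2}\right) - 7\right) + 4 = \left(\left(-3 + 2 \left(-8\right)^{2}\right) - 7\right) + 4 = \left(\left(-3 + 2 \cdot 64\right) - 7\right) + 4 = \left(\left(-3 + 128\right) - 7\right) + 4 = \left(125 - 7\right) + 4 = 118 + 4 = 122$)
$\left(K + z{\left(4,-3 \right)}\right) \left(3 - 1\right)^{2} = \left(122 - -6\right) \left(3 - 1\right)^{2} = \left(122 + 6\right) 2^{2} = 128 \cdot 4 = 512$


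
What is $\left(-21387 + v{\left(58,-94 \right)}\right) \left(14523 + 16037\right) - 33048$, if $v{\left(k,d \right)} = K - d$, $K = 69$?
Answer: $-648638488$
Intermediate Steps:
$v{\left(k,d \right)} = 69 - d$
$\left(-21387 + v{\left(58,-94 \right)}\right) \left(14523 + 16037\right) - 33048 = \left(-21387 + \left(69 - -94\right)\right) \left(14523 + 16037\right) - 33048 = \left(-21387 + \left(69 + 94\right)\right) 30560 - 33048 = \left(-21387 + 163\right) 30560 - 33048 = \left(-21224\right) 30560 - 33048 = -648605440 - 33048 = -648638488$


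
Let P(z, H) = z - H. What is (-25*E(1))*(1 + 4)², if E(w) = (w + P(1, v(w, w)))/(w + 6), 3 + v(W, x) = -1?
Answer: -3750/7 ≈ -535.71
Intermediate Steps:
v(W, x) = -4 (v(W, x) = -3 - 1 = -4)
E(w) = (5 + w)/(6 + w) (E(w) = (w + (1 - 1*(-4)))/(w + 6) = (w + (1 + 4))/(6 + w) = (w + 5)/(6 + w) = (5 + w)/(6 + w))
(-25*E(1))*(1 + 4)² = (-25*(5 + 1)/(6 + 1))*(1 + 4)² = -25*6/7*5² = -25*6/7*25 = -150/7*25 = -3750/7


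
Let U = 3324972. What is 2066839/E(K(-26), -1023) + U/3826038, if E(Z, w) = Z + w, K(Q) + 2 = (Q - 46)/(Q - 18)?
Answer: -14491403480483/7178284961 ≈ -2018.8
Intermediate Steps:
K(Q) = -2 + (-46 + Q)/(-18 + Q) (K(Q) = -2 + (Q - 46)/(Q - 18) = -2 + (-46 + Q)/(-18 + Q))
2066839/E(K(-26), -1023) + U/3826038 = 2066839/((-10 - 1*(-26))/(-18 - 26) - 1023) + 3324972/3826038 = 2066839/((-10 + 26)/(-44) - 1023) + 3324972*(1/3826038) = 2066839/(-1/44*16 - 1023) + 554162/637673 = 2066839/(-4/11 - 1023) + 554162/637673 = 2066839/(-11257/11) + 554162/637673 = 2066839*(-11/11257) + 554162/637673 = -22735229/11257 + 554162/637673 = -14491403480483/7178284961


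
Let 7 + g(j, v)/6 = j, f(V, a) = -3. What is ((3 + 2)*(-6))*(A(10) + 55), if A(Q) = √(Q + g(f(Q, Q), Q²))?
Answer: -1650 - 150*I*√2 ≈ -1650.0 - 212.13*I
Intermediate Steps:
g(j, v) = -42 + 6*j
A(Q) = √(-60 + Q) (A(Q) = √(Q + (-42 + 6*(-3))) = √(Q + (-42 - 18)) = √(Q - 60) = √(-60 + Q))
((3 + 2)*(-6))*(A(10) + 55) = ((3 + 2)*(-6))*(√(-60 + 10) + 55) = (5*(-6))*(√(-50) + 55) = -30*(5*I*√2 + 55) = -30*(55 + 5*I*√2) = -1650 - 150*I*√2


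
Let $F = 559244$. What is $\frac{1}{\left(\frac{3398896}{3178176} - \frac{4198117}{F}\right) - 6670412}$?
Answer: $- \frac{1983678414}{13231965066465251} \approx -1.4992 \cdot 10^{-7}$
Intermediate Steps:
$\frac{1}{\left(\frac{3398896}{3178176} - \frac{4198117}{F}\right) - 6670412} = \frac{1}{\left(\frac{3398896}{3178176} - \frac{4198117}{559244}\right) - 6670412} = \frac{1}{\left(3398896 \cdot \frac{1}{3178176} - \frac{599731}{79892}\right) - 6670412} = \frac{1}{\left(\frac{212431}{198636} - \frac{599731}{79892}\right) - 6670412} = \frac{1}{- \frac{12769578683}{1983678414} - 6670412} = \frac{1}{- \frac{13231965066465251}{1983678414}} = - \frac{1983678414}{13231965066465251}$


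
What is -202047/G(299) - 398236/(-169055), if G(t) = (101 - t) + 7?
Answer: 34233118661/32289505 ≈ 1060.2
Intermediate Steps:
G(t) = 108 - t
-202047/G(299) - 398236/(-169055) = -202047/(108 - 1*299) - 398236/(-169055) = -202047/(108 - 299) - 398236*(-1/169055) = -202047/(-191) + 398236/169055 = -202047*(-1/191) + 398236/169055 = 202047/191 + 398236/169055 = 34233118661/32289505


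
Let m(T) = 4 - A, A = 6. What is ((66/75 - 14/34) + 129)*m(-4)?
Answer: -110048/425 ≈ -258.94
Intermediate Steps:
m(T) = -2 (m(T) = 4 - 1*6 = 4 - 6 = -2)
((66/75 - 14/34) + 129)*m(-4) = ((66/75 - 14/34) + 129)*(-2) = ((66*(1/75) - 14*1/34) + 129)*(-2) = ((22/25 - 7/17) + 129)*(-2) = (199/425 + 129)*(-2) = (55024/425)*(-2) = -110048/425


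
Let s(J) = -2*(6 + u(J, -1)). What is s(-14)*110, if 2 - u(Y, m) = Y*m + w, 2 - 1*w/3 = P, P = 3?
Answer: 660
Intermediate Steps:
w = -3 (w = 6 - 3*3 = 6 - 9 = -3)
u(Y, m) = 5 - Y*m (u(Y, m) = 2 - (Y*m - 3) = 2 - (-3 + Y*m) = 2 + (3 - Y*m) = 5 - Y*m)
s(J) = -22 - 2*J (s(J) = -2*(6 + (5 - 1*J*(-1))) = -2*(6 + (5 + J)) = -2*(11 + J) = -22 - 2*J)
s(-14)*110 = (-22 - 2*(-14))*110 = (-22 + 28)*110 = 6*110 = 660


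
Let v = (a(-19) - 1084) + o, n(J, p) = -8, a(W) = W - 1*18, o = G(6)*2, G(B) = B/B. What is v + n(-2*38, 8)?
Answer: -1127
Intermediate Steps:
G(B) = 1
o = 2 (o = 1*2 = 2)
a(W) = -18 + W (a(W) = W - 18 = -18 + W)
v = -1119 (v = ((-18 - 19) - 1084) + 2 = (-37 - 1084) + 2 = -1121 + 2 = -1119)
v + n(-2*38, 8) = -1119 - 8 = -1127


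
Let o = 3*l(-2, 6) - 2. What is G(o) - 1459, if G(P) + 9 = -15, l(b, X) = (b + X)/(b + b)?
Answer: -1483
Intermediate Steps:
l(b, X) = (X + b)/(2*b) (l(b, X) = (X + b)/((2*b)) = (X + b)*(1/(2*b)) = (X + b)/(2*b))
o = -5 (o = 3*((1/2)*(6 - 2)/(-2)) - 2 = 3*((1/2)*(-1/2)*4) - 2 = 3*(-1) - 2 = -3 - 2 = -5)
G(P) = -24 (G(P) = -9 - 15 = -24)
G(o) - 1459 = -24 - 1459 = -1483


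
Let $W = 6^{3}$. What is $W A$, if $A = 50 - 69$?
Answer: $-4104$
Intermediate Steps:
$W = 216$
$A = -19$
$W A = 216 \left(-19\right) = -4104$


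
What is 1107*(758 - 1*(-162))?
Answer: 1018440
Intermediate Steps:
1107*(758 - 1*(-162)) = 1107*(758 + 162) = 1107*920 = 1018440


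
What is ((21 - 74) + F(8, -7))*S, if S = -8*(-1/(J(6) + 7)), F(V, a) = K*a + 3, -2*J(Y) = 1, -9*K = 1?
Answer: -7088/117 ≈ -60.581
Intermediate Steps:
K = -⅑ (K = -⅑*1 = -⅑ ≈ -0.11111)
J(Y) = -½ (J(Y) = -½*1 = -½)
F(V, a) = 3 - a/9 (F(V, a) = -a/9 + 3 = 3 - a/9)
S = 16/13 (S = -8*(-1/(-½ + 7)) = -8/((13/2)*(-1)) = -8/(-13/2) = -8*(-2/13) = 16/13 ≈ 1.2308)
((21 - 74) + F(8, -7))*S = ((21 - 74) + (3 - ⅑*(-7)))*(16/13) = (-53 + (3 + 7/9))*(16/13) = (-53 + 34/9)*(16/13) = -443/9*16/13 = -7088/117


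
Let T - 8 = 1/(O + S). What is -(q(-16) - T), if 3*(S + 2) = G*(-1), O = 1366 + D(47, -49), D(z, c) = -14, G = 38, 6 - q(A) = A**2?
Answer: 1035099/4012 ≈ 258.00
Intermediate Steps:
q(A) = 6 - A**2
O = 1352 (O = 1366 - 14 = 1352)
S = -44/3 (S = -2 + (38*(-1))/3 = -2 + (1/3)*(-38) = -2 - 38/3 = -44/3 ≈ -14.667)
T = 32099/4012 (T = 8 + 1/(1352 - 44/3) = 8 + 1/(4012/3) = 8 + 3/4012 = 32099/4012 ≈ 8.0007)
-(q(-16) - T) = -((6 - 1*(-16)**2) - 1*32099/4012) = -((6 - 1*256) - 32099/4012) = -((6 - 256) - 32099/4012) = -(-250 - 32099/4012) = -1*(-1035099/4012) = 1035099/4012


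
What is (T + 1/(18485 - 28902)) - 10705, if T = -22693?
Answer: -347906967/10417 ≈ -33398.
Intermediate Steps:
(T + 1/(18485 - 28902)) - 10705 = (-22693 + 1/(18485 - 28902)) - 10705 = (-22693 + 1/(-10417)) - 10705 = (-22693 - 1/10417) - 10705 = -236392982/10417 - 10705 = -347906967/10417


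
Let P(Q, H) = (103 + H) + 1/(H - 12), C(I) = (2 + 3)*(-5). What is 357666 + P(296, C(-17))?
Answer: 13236527/37 ≈ 3.5774e+5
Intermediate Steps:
C(I) = -25 (C(I) = 5*(-5) = -25)
P(Q, H) = 103 + H + 1/(-12 + H) (P(Q, H) = (103 + H) + 1/(-12 + H) = 103 + H + 1/(-12 + H))
357666 + P(296, C(-17)) = 357666 + (-1235 + (-25)² + 91*(-25))/(-12 - 25) = 357666 + (-1235 + 625 - 2275)/(-37) = 357666 - 1/37*(-2885) = 357666 + 2885/37 = 13236527/37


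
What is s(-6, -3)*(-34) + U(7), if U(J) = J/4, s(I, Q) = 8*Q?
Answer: 3271/4 ≈ 817.75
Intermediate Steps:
U(J) = J/4 (U(J) = J*(1/4) = J/4)
s(-6, -3)*(-34) + U(7) = (8*(-3))*(-34) + (1/4)*7 = -24*(-34) + 7/4 = 816 + 7/4 = 3271/4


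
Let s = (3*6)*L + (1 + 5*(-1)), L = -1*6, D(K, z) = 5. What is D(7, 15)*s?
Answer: -560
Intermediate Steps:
L = -6
s = -112 (s = (3*6)*(-6) + (1 + 5*(-1)) = 18*(-6) + (1 - 5) = -108 - 4 = -112)
D(7, 15)*s = 5*(-112) = -560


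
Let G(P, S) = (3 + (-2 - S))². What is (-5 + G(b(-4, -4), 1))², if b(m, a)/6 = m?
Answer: 25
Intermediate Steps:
b(m, a) = 6*m
G(P, S) = (1 - S)²
(-5 + G(b(-4, -4), 1))² = (-5 + (-1 + 1)²)² = (-5 + 0²)² = (-5 + 0)² = (-5)² = 25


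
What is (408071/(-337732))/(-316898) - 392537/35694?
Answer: -21005942043860579/1910103646961592 ≈ -10.997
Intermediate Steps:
(408071/(-337732))/(-316898) - 392537/35694 = (408071*(-1/337732))*(-1/316898) - 392537*1/35694 = -408071/337732*(-1/316898) - 392537/35694 = 408071/107026595336 - 392537/35694 = -21005942043860579/1910103646961592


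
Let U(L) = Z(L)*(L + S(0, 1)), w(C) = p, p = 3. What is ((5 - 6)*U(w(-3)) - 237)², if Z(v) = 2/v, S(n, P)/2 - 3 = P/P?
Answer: 537289/9 ≈ 59699.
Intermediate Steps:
S(n, P) = 8 (S(n, P) = 6 + 2*(P/P) = 6 + 2*1 = 6 + 2 = 8)
w(C) = 3
U(L) = 2*(8 + L)/L (U(L) = (2/L)*(L + 8) = (2/L)*(8 + L) = 2*(8 + L)/L)
((5 - 6)*U(w(-3)) - 237)² = ((5 - 6)*(2 + 16/3) - 237)² = (-(2 + 16*(⅓)) - 237)² = (-(2 + 16/3) - 237)² = (-1*22/3 - 237)² = (-22/3 - 237)² = (-733/3)² = 537289/9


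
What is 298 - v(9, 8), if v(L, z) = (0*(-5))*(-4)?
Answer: 298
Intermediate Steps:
v(L, z) = 0 (v(L, z) = 0*(-4) = 0)
298 - v(9, 8) = 298 - 1*0 = 298 + 0 = 298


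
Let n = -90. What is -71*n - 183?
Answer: 6207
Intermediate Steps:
-71*n - 183 = -71*(-90) - 183 = 6390 - 183 = 6207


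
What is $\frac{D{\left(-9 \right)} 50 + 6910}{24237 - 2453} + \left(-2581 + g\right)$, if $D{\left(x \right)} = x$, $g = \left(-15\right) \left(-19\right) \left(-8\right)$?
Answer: $- \frac{26471391}{5446} \approx -4860.7$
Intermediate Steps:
$g = -2280$ ($g = 285 \left(-8\right) = -2280$)
$\frac{D{\left(-9 \right)} 50 + 6910}{24237 - 2453} + \left(-2581 + g\right) = \frac{\left(-9\right) 50 + 6910}{24237 - 2453} - 4861 = \frac{-450 + 6910}{21784} - 4861 = 6460 \cdot \frac{1}{21784} - 4861 = \frac{1615}{5446} - 4861 = - \frac{26471391}{5446}$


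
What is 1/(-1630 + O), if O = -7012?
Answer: -1/8642 ≈ -0.00011571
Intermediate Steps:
1/(-1630 + O) = 1/(-1630 - 7012) = 1/(-8642) = -1/8642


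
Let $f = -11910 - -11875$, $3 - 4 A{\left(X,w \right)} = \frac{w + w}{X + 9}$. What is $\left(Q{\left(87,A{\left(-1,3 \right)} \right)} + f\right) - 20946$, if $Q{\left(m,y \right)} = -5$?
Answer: $-20986$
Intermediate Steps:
$A{\left(X,w \right)} = \frac{3}{4} - \frac{w}{2 \left(9 + X\right)}$ ($A{\left(X,w \right)} = \frac{3}{4} - \frac{\left(w + w\right) \frac{1}{X + 9}}{4} = \frac{3}{4} - \frac{2 w \frac{1}{9 + X}}{4} = \frac{3}{4} - \frac{w}{2 \left(9 + X\right)}$)
$f = -35$ ($f = -11910 + 11875 = -35$)
$\left(Q{\left(87,A{\left(-1,3 \right)} \right)} + f\right) - 20946 = \left(-5 - 35\right) - 20946 = -40 - 20946 = -20986$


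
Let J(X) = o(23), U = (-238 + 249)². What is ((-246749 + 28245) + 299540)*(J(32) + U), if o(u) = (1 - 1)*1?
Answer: 9805356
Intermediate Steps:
U = 121 (U = 11² = 121)
o(u) = 0 (o(u) = 0*1 = 0)
J(X) = 0
((-246749 + 28245) + 299540)*(J(32) + U) = ((-246749 + 28245) + 299540)*(0 + 121) = (-218504 + 299540)*121 = 81036*121 = 9805356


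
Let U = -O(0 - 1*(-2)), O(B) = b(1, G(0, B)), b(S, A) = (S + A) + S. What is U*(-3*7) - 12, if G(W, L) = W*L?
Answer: 30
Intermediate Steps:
G(W, L) = L*W
b(S, A) = A + 2*S (b(S, A) = (A + S) + S = A + 2*S)
O(B) = 2 (O(B) = B*0 + 2*1 = 0 + 2 = 2)
U = -2 (U = -1*2 = -2)
U*(-3*7) - 12 = -(-6)*7 - 12 = -2*(-21) - 12 = 42 - 12 = 30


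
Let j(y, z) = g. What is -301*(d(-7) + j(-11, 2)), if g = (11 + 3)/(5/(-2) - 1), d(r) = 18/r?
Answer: 1978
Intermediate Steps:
g = -4 (g = 14/(5*(-½) - 1) = 14/(-5/2 - 1) = 14/(-7/2) = 14*(-2/7) = -4)
j(y, z) = -4
-301*(d(-7) + j(-11, 2)) = -301*(18/(-7) - 4) = -301*(18*(-⅐) - 4) = -301*(-18/7 - 4) = -301*(-46/7) = 1978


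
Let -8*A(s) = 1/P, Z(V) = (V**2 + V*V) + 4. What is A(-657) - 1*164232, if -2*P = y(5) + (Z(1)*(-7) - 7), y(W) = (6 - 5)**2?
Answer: -31532545/192 ≈ -1.6423e+5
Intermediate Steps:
y(W) = 1 (y(W) = 1**2 = 1)
Z(V) = 4 + 2*V**2 (Z(V) = (V**2 + V**2) + 4 = 2*V**2 + 4 = 4 + 2*V**2)
P = 24 (P = -(1 + ((4 + 2*1**2)*(-7) - 7))/2 = -(1 + ((4 + 2*1)*(-7) - 7))/2 = -(1 + ((4 + 2)*(-7) - 7))/2 = -(1 + (6*(-7) - 7))/2 = -(1 + (-42 - 7))/2 = -(1 - 49)/2 = -1/2*(-48) = 24)
A(s) = -1/192 (A(s) = -1/8/24 = -1/8*1/24 = -1/192)
A(-657) - 1*164232 = -1/192 - 1*164232 = -1/192 - 164232 = -31532545/192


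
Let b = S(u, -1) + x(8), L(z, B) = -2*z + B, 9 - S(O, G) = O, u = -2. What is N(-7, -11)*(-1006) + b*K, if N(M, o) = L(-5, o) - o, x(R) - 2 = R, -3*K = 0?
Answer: -10060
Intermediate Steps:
K = 0 (K = -1/3*0 = 0)
S(O, G) = 9 - O
x(R) = 2 + R
L(z, B) = B - 2*z
b = 21 (b = (9 - 1*(-2)) + (2 + 8) = (9 + 2) + 10 = 11 + 10 = 21)
N(M, o) = 10 (N(M, o) = (o - 2*(-5)) - o = (o + 10) - o = (10 + o) - o = 10)
N(-7, -11)*(-1006) + b*K = 10*(-1006) + 21*0 = -10060 + 0 = -10060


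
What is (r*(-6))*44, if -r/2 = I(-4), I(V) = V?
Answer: -2112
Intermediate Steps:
r = 8 (r = -2*(-4) = 8)
(r*(-6))*44 = (8*(-6))*44 = -48*44 = -2112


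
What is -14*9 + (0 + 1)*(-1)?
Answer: -127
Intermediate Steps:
-14*9 + (0 + 1)*(-1) = -126 + 1*(-1) = -126 - 1 = -127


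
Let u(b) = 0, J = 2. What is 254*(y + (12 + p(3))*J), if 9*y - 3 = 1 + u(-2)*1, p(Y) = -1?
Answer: 51308/9 ≈ 5700.9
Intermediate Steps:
y = 4/9 (y = ⅓ + (1 + 0*1)/9 = ⅓ + (1 + 0)/9 = ⅓ + (⅑)*1 = ⅓ + ⅑ = 4/9 ≈ 0.44444)
254*(y + (12 + p(3))*J) = 254*(4/9 + (12 - 1)*2) = 254*(4/9 + 11*2) = 254*(4/9 + 22) = 254*(202/9) = 51308/9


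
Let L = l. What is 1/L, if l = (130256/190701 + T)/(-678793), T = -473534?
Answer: 18492357699/12900468154 ≈ 1.4335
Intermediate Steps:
l = 12900468154/18492357699 (l = (130256/190701 - 473534)/(-678793) = (130256*(1/190701) - 473534)*(-1/678793) = (18608/27243 - 473534)*(-1/678793) = -12900468154/27243*(-1/678793) = 12900468154/18492357699 ≈ 0.69761)
L = 12900468154/18492357699 ≈ 0.69761
1/L = 1/(12900468154/18492357699) = 18492357699/12900468154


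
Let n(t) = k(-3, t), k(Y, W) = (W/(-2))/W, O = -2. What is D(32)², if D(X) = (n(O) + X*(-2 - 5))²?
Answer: 40642963201/16 ≈ 2.5402e+9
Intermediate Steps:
k(Y, W) = -½ (k(Y, W) = (W*(-½))/W = (-W/2)/W = -½)
n(t) = -½
D(X) = (-½ - 7*X)² (D(X) = (-½ + X*(-2 - 5))² = (-½ + X*(-7))² = (-½ - 7*X)²)
D(32)² = ((1 + 14*32)²/4)² = ((1 + 448)²/4)² = ((¼)*449²)² = ((¼)*201601)² = (201601/4)² = 40642963201/16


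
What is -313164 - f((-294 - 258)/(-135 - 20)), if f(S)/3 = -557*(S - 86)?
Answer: -69892458/155 ≈ -4.5092e+5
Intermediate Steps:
f(S) = 143706 - 1671*S (f(S) = 3*(-557*(S - 86)) = 3*(-557*(-86 + S)) = 3*(47902 - 557*S) = 143706 - 1671*S)
-313164 - f((-294 - 258)/(-135 - 20)) = -313164 - (143706 - 1671*(-294 - 258)/(-135 - 20)) = -313164 - (143706 - (-922392)/(-155)) = -313164 - (143706 - (-922392)*(-1)/155) = -313164 - (143706 - 1671*552/155) = -313164 - (143706 - 922392/155) = -313164 - 1*21352038/155 = -313164 - 21352038/155 = -69892458/155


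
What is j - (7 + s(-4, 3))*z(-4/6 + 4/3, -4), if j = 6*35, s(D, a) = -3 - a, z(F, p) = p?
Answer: 214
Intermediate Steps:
j = 210
j - (7 + s(-4, 3))*z(-4/6 + 4/3, -4) = 210 - (7 + (-3 - 1*3))*(-4) = 210 - (7 + (-3 - 3))*(-4) = 210 - (7 - 6)*(-4) = 210 - (-4) = 210 - 1*(-4) = 210 + 4 = 214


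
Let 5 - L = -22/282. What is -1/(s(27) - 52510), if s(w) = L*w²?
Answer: 47/2293982 ≈ 2.0488e-5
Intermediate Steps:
L = 716/141 (L = 5 - (-22)/282 = 5 - 1*(-11/141) = 5 + 11/141 = 716/141 ≈ 5.0780)
s(w) = 716*w²/141
-1/(s(27) - 52510) = -1/((716/141)*27² - 52510) = -1/((716/141)*729 - 52510) = -1/(173988/47 - 52510) = -1/(-2293982/47) = -1*(-47/2293982) = 47/2293982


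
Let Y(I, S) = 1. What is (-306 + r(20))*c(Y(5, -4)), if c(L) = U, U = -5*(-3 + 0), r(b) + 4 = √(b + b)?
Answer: -4650 + 30*√10 ≈ -4555.1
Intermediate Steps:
r(b) = -4 + √2*√b (r(b) = -4 + √(b + b) = -4 + √(2*b) = -4 + √2*√b)
U = 15 (U = -5*(-3) = 15)
c(L) = 15
(-306 + r(20))*c(Y(5, -4)) = (-306 + (-4 + √2*√20))*15 = (-306 + (-4 + √2*(2*√5)))*15 = (-306 + (-4 + 2*√10))*15 = (-310 + 2*√10)*15 = -4650 + 30*√10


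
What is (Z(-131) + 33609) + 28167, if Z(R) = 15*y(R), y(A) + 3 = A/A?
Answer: 61746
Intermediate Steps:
y(A) = -2 (y(A) = -3 + A/A = -3 + 1 = -2)
Z(R) = -30 (Z(R) = 15*(-2) = -30)
(Z(-131) + 33609) + 28167 = (-30 + 33609) + 28167 = 33579 + 28167 = 61746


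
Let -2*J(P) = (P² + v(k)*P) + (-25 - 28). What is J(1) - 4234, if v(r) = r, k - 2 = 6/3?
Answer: -4210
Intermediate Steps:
k = 4 (k = 2 + 6/3 = 2 + 6*(⅓) = 2 + 2 = 4)
J(P) = 53/2 - 2*P - P²/2 (J(P) = -((P² + 4*P) + (-25 - 28))/2 = -((P² + 4*P) - 53)/2 = -(-53 + P² + 4*P)/2 = 53/2 - 2*P - P²/2)
J(1) - 4234 = (53/2 - 2*1 - ½*1²) - 4234 = (53/2 - 2 - ½*1) - 4234 = (53/2 - 2 - ½) - 4234 = 24 - 4234 = -4210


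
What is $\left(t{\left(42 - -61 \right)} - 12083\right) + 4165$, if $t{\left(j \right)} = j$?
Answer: $-7815$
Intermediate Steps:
$\left(t{\left(42 - -61 \right)} - 12083\right) + 4165 = \left(\left(42 - -61\right) - 12083\right) + 4165 = \left(\left(42 + 61\right) - 12083\right) + 4165 = \left(103 - 12083\right) + 4165 = -11980 + 4165 = -7815$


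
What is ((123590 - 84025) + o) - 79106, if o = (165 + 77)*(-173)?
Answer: -81407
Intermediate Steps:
o = -41866 (o = 242*(-173) = -41866)
((123590 - 84025) + o) - 79106 = ((123590 - 84025) - 41866) - 79106 = (39565 - 41866) - 79106 = -2301 - 79106 = -81407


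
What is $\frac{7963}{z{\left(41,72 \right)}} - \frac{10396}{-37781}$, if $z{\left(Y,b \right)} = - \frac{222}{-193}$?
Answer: $\frac{58066377791}{8387382} \approx 6923.1$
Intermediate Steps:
$z{\left(Y,b \right)} = \frac{222}{193}$ ($z{\left(Y,b \right)} = \left(-222\right) \left(- \frac{1}{193}\right) = \frac{222}{193}$)
$\frac{7963}{z{\left(41,72 \right)}} - \frac{10396}{-37781} = \frac{7963}{\frac{222}{193}} - \frac{10396}{-37781} = 7963 \cdot \frac{193}{222} - - \frac{10396}{37781} = \frac{1536859}{222} + \frac{10396}{37781} = \frac{58066377791}{8387382}$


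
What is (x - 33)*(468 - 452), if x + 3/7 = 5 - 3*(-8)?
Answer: -496/7 ≈ -70.857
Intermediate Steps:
x = 200/7 (x = -3/7 + (5 - 3*(-8)) = -3/7 + (5 + 24) = -3/7 + 29 = 200/7 ≈ 28.571)
(x - 33)*(468 - 452) = (200/7 - 33)*(468 - 452) = -31/7*16 = -496/7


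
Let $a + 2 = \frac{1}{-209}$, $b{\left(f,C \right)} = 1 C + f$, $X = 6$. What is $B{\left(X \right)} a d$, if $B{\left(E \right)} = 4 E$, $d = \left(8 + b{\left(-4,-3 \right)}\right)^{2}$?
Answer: $- \frac{10056}{209} \approx -48.115$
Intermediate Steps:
$b{\left(f,C \right)} = C + f$
$d = 1$ ($d = \left(8 - 7\right)^{2} = 1^{2} = 1$)
$a = - \frac{419}{209}$ ($a = -2 + \frac{1}{-209} = -2 - \frac{1}{209} = - \frac{419}{209} \approx -2.0048$)
$B{\left(X \right)} a d = 4 \cdot 6 \left(- \frac{419}{209}\right) 1 = 24 \left(- \frac{419}{209}\right) 1 = \left(- \frac{10056}{209}\right) 1 = - \frac{10056}{209}$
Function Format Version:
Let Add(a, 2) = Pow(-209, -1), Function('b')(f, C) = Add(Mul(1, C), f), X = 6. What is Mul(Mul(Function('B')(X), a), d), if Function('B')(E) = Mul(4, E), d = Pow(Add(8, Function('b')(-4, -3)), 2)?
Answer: Rational(-10056, 209) ≈ -48.115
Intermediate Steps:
Function('b')(f, C) = Add(C, f)
d = 1 (d = Pow(Add(8, Add(-3, -4)), 2) = Pow(Add(8, -7), 2) = Pow(1, 2) = 1)
a = Rational(-419, 209) (a = Add(-2, Pow(-209, -1)) = Add(-2, Rational(-1, 209)) = Rational(-419, 209) ≈ -2.0048)
Mul(Mul(Function('B')(X), a), d) = Mul(Mul(Mul(4, 6), Rational(-419, 209)), 1) = Mul(Mul(24, Rational(-419, 209)), 1) = Mul(Rational(-10056, 209), 1) = Rational(-10056, 209)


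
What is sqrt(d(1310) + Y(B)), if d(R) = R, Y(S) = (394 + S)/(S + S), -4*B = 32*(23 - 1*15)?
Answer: 5*sqrt(3347)/8 ≈ 36.158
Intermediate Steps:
B = -64 (B = -8*(23 - 1*15) = -8*(23 - 15) = -8*8 = -1/4*256 = -64)
Y(S) = (394 + S)/(2*S) (Y(S) = (394 + S)/((2*S)) = (394 + S)*(1/(2*S)) = (394 + S)/(2*S))
sqrt(d(1310) + Y(B)) = sqrt(1310 + (1/2)*(394 - 64)/(-64)) = sqrt(1310 + (1/2)*(-1/64)*330) = sqrt(1310 - 165/64) = sqrt(83675/64) = 5*sqrt(3347)/8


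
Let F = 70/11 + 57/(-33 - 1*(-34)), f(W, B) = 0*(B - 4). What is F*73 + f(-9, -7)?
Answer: 50881/11 ≈ 4625.5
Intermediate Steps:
f(W, B) = 0 (f(W, B) = 0*(-4 + B) = 0)
F = 697/11 (F = 70*(1/11) + 57/(-33 + 34) = 70/11 + 57/1 = 70/11 + 57*1 = 70/11 + 57 = 697/11 ≈ 63.364)
F*73 + f(-9, -7) = (697/11)*73 + 0 = 50881/11 + 0 = 50881/11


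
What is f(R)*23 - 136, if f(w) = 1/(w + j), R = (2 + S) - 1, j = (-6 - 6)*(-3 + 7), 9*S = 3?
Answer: -19109/140 ≈ -136.49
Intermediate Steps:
S = ⅓ (S = (⅑)*3 = ⅓ ≈ 0.33333)
j = -48 (j = -12*4 = -48)
R = 4/3 (R = (2 + ⅓) - 1 = 7/3 - 1 = 4/3 ≈ 1.3333)
f(w) = 1/(-48 + w) (f(w) = 1/(w - 48) = 1/(-48 + w))
f(R)*23 - 136 = 23/(-48 + 4/3) - 136 = 23/(-140/3) - 136 = -3/140*23 - 136 = -69/140 - 136 = -19109/140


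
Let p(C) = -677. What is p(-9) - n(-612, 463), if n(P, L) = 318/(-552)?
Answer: -62231/92 ≈ -676.42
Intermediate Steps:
n(P, L) = -53/92 (n(P, L) = 318*(-1/552) = -53/92)
p(-9) - n(-612, 463) = -677 - 1*(-53/92) = -677 + 53/92 = -62231/92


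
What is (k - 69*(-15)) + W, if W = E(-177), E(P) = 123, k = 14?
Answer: 1172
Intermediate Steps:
W = 123
(k - 69*(-15)) + W = (14 - 69*(-15)) + 123 = (14 + 1035) + 123 = 1049 + 123 = 1172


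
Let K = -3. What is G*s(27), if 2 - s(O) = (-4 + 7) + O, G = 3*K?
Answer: 252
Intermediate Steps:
G = -9 (G = 3*(-3) = -9)
s(O) = -1 - O (s(O) = 2 - ((-4 + 7) + O) = 2 - (3 + O) = 2 + (-3 - O) = -1 - O)
G*s(27) = -9*(-1 - 1*27) = -9*(-1 - 27) = -9*(-28) = 252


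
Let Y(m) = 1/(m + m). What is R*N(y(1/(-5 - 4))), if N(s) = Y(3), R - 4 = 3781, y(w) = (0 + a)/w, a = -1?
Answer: 3785/6 ≈ 630.83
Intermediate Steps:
y(w) = -1/w (y(w) = (0 - 1)/w = -1/w)
Y(m) = 1/(2*m)
R = 3785 (R = 4 + 3781 = 3785)
N(s) = ⅙ (N(s) = (½)/3 = (½)*(⅓) = ⅙)
R*N(y(1/(-5 - 4))) = 3785*(⅙) = 3785/6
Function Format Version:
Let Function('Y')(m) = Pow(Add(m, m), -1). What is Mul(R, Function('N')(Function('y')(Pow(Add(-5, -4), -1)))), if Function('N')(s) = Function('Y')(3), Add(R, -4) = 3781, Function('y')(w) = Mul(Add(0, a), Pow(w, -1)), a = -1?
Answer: Rational(3785, 6) ≈ 630.83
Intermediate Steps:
Function('y')(w) = Mul(-1, Pow(w, -1)) (Function('y')(w) = Mul(Add(0, -1), Pow(w, -1)) = Mul(-1, Pow(w, -1)))
Function('Y')(m) = Mul(Rational(1, 2), Pow(m, -1)) (Function('Y')(m) = Pow(Mul(2, m), -1) = Mul(Rational(1, 2), Pow(m, -1)))
R = 3785 (R = Add(4, 3781) = 3785)
Function('N')(s) = Rational(1, 6) (Function('N')(s) = Mul(Rational(1, 2), Pow(3, -1)) = Mul(Rational(1, 2), Rational(1, 3)) = Rational(1, 6))
Mul(R, Function('N')(Function('y')(Pow(Add(-5, -4), -1)))) = Mul(3785, Rational(1, 6)) = Rational(3785, 6)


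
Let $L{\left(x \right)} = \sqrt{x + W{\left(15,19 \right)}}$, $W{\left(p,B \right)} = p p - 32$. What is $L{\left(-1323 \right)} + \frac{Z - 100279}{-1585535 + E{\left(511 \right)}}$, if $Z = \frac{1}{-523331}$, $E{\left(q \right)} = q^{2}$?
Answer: $\frac{26239554675}{346553451517} + i \sqrt{1130} \approx 0.075716 + 33.615 i$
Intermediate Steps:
$W{\left(p,B \right)} = -32 + p^{2}$ ($W{\left(p,B \right)} = p^{2} - 32 = -32 + p^{2}$)
$Z = - \frac{1}{523331} \approx -1.9108 \cdot 10^{-6}$
$L{\left(x \right)} = \sqrt{193 + x}$ ($L{\left(x \right)} = \sqrt{x - \left(32 - 15^{2}\right)} = \sqrt{x + \left(-32 + 225\right)} = \sqrt{x + 193} = \sqrt{193 + x}$)
$L{\left(-1323 \right)} + \frac{Z - 100279}{-1585535 + E{\left(511 \right)}} = \sqrt{193 - 1323} + \frac{- \frac{1}{523331} - 100279}{-1585535 + 511^{2}} = \sqrt{-1130} - \frac{52479109350}{523331 \left(-1585535 + 261121\right)} = i \sqrt{1130} - \frac{52479109350}{523331 \left(-1324414\right)} = i \sqrt{1130} - - \frac{26239554675}{346553451517} = i \sqrt{1130} + \frac{26239554675}{346553451517} = \frac{26239554675}{346553451517} + i \sqrt{1130}$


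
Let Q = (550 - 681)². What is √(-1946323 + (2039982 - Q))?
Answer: √76498 ≈ 276.58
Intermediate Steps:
Q = 17161 (Q = (-131)² = 17161)
√(-1946323 + (2039982 - Q)) = √(-1946323 + (2039982 - 1*17161)) = √(-1946323 + (2039982 - 17161)) = √(-1946323 + 2022821) = √76498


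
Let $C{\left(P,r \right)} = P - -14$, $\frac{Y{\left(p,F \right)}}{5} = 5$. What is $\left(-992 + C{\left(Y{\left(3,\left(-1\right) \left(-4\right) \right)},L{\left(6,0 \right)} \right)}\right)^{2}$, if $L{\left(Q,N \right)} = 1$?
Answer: $908209$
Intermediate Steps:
$Y{\left(p,F \right)} = 25$ ($Y{\left(p,F \right)} = 5 \cdot 5 = 25$)
$C{\left(P,r \right)} = 14 + P$ ($C{\left(P,r \right)} = P + 14 = 14 + P$)
$\left(-992 + C{\left(Y{\left(3,\left(-1\right) \left(-4\right) \right)},L{\left(6,0 \right)} \right)}\right)^{2} = \left(-992 + \left(14 + 25\right)\right)^{2} = \left(-992 + 39\right)^{2} = \left(-953\right)^{2} = 908209$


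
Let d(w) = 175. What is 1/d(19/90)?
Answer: 1/175 ≈ 0.0057143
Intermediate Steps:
1/d(19/90) = 1/175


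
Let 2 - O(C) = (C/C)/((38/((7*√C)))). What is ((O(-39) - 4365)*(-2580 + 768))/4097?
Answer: 7905756/4097 + 6342*I*√39/77843 ≈ 1929.6 + 0.50879*I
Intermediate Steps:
O(C) = 2 - 7*√C/38 (O(C) = 2 - C/C/(38/((7*√C))) = 2 - 1/(38*(1/(7*√C))) = 2 - 1/(38/(7*√C)) = 2 - 7*√C/38)
((O(-39) - 4365)*(-2580 + 768))/4097 = (((2 - 7*I*√39/38) - 4365)*(-2580 + 768))/4097 = (((2 - 7*I*√39/38) - 4365)*(-1812))*(1/4097) = ((-4363 - 7*I*√39/38)*(-1812))*(1/4097) = (7905756 + 6342*I*√39/19)*(1/4097) = 7905756/4097 + 6342*I*√39/77843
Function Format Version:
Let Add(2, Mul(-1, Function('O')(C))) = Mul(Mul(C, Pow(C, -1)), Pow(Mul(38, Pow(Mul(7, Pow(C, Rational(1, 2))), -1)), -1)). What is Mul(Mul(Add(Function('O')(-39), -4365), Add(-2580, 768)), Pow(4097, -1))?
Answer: Add(Rational(7905756, 4097), Mul(Rational(6342, 77843), I, Pow(39, Rational(1, 2)))) ≈ Add(1929.6, Mul(0.50879, I))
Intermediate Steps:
Function('O')(C) = Add(2, Mul(Rational(-7, 38), Pow(C, Rational(1, 2)))) (Function('O')(C) = Add(2, Mul(-1, Mul(Mul(C, Pow(C, -1)), Pow(Mul(38, Pow(Mul(7, Pow(C, Rational(1, 2))), -1)), -1)))) = Add(2, Mul(-1, Mul(1, Pow(Mul(38, Mul(Rational(1, 7), Pow(C, Rational(-1, 2)))), -1)))) = Add(2, Mul(-1, Mul(1, Pow(Mul(Rational(38, 7), Pow(C, Rational(-1, 2))), -1)))) = Add(2, Mul(-1, Mul(1, Mul(Rational(7, 38), Pow(C, Rational(1, 2)))))) = Add(2, Mul(-1, Mul(Rational(7, 38), Pow(C, Rational(1, 2))))) = Add(2, Mul(Rational(-7, 38), Pow(C, Rational(1, 2)))))
Mul(Mul(Add(Function('O')(-39), -4365), Add(-2580, 768)), Pow(4097, -1)) = Mul(Mul(Add(Add(2, Mul(Rational(-7, 38), Pow(-39, Rational(1, 2)))), -4365), Add(-2580, 768)), Pow(4097, -1)) = Mul(Mul(Add(Add(2, Mul(Rational(-7, 38), Mul(I, Pow(39, Rational(1, 2))))), -4365), -1812), Rational(1, 4097)) = Mul(Mul(Add(Add(2, Mul(Rational(-7, 38), I, Pow(39, Rational(1, 2)))), -4365), -1812), Rational(1, 4097)) = Mul(Mul(Add(-4363, Mul(Rational(-7, 38), I, Pow(39, Rational(1, 2)))), -1812), Rational(1, 4097)) = Mul(Add(7905756, Mul(Rational(6342, 19), I, Pow(39, Rational(1, 2)))), Rational(1, 4097)) = Add(Rational(7905756, 4097), Mul(Rational(6342, 77843), I, Pow(39, Rational(1, 2))))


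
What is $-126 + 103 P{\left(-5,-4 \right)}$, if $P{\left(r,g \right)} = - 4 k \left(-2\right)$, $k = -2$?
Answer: $-1774$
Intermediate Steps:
$P{\left(r,g \right)} = -16$ ($P{\left(r,g \right)} = \left(-4\right) \left(-2\right) \left(-2\right) = 8 \left(-2\right) = -16$)
$-126 + 103 P{\left(-5,-4 \right)} = -126 + 103 \left(-16\right) = -126 - 1648 = -1774$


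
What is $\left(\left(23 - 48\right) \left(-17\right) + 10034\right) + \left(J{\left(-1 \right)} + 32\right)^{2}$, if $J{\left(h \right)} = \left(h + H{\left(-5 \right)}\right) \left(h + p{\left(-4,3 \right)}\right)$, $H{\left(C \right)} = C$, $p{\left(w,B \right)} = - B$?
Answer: $13595$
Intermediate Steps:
$J{\left(h \right)} = \left(-5 + h\right) \left(-3 + h\right)$ ($J{\left(h \right)} = \left(h - 5\right) \left(h - 3\right) = \left(-5 + h\right) \left(h - 3\right) = \left(-5 + h\right) \left(-3 + h\right)$)
$\left(\left(23 - 48\right) \left(-17\right) + 10034\right) + \left(J{\left(-1 \right)} + 32\right)^{2} = \left(\left(23 - 48\right) \left(-17\right) + 10034\right) + \left(\left(15 + \left(-1\right)^{2} - -8\right) + 32\right)^{2} = \left(\left(-25\right) \left(-17\right) + 10034\right) + \left(\left(15 + 1 + 8\right) + 32\right)^{2} = \left(425 + 10034\right) + \left(24 + 32\right)^{2} = 10459 + 56^{2} = 10459 + 3136 = 13595$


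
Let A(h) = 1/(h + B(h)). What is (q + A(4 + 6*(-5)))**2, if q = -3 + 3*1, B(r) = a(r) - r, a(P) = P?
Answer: 1/676 ≈ 0.0014793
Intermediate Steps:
B(r) = 0 (B(r) = r - r = 0)
A(h) = 1/h (A(h) = 1/(h + 0) = 1/h)
q = 0 (q = -3 + 3 = 0)
(q + A(4 + 6*(-5)))**2 = (0 + 1/(4 + 6*(-5)))**2 = (0 + 1/(4 - 30))**2 = (0 + 1/(-26))**2 = (0 - 1/26)**2 = (-1/26)**2 = 1/676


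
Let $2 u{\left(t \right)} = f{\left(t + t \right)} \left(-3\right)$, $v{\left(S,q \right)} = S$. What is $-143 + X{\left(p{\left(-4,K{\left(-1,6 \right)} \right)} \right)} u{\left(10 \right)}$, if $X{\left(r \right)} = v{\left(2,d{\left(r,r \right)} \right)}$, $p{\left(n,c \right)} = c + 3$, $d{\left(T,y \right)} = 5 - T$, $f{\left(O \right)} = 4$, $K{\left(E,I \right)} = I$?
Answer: $-155$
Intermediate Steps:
$p{\left(n,c \right)} = 3 + c$
$X{\left(r \right)} = 2$
$u{\left(t \right)} = -6$ ($u{\left(t \right)} = \frac{4 \left(-3\right)}{2} = \frac{1}{2} \left(-12\right) = -6$)
$-143 + X{\left(p{\left(-4,K{\left(-1,6 \right)} \right)} \right)} u{\left(10 \right)} = -143 + 2 \left(-6\right) = -143 - 12 = -155$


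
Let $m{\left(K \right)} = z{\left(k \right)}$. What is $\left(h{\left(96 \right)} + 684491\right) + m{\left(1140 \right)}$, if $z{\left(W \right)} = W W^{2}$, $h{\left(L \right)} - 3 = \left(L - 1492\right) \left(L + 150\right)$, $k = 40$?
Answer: $405078$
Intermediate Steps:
$h{\left(L \right)} = 3 + \left(-1492 + L\right) \left(150 + L\right)$ ($h{\left(L \right)} = 3 + \left(L - 1492\right) \left(L + 150\right) = 3 + \left(-1492 + L\right) \left(150 + L\right)$)
$z{\left(W \right)} = W^{3}$
$m{\left(K \right)} = 64000$ ($m{\left(K \right)} = 40^{3} = 64000$)
$\left(h{\left(96 \right)} + 684491\right) + m{\left(1140 \right)} = \left(\left(-223797 + 96^{2} - 128832\right) + 684491\right) + 64000 = \left(\left(-223797 + 9216 - 128832\right) + 684491\right) + 64000 = \left(-343413 + 684491\right) + 64000 = 341078 + 64000 = 405078$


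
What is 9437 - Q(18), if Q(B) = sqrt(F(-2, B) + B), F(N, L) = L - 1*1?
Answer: 9437 - sqrt(35) ≈ 9431.1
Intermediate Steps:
F(N, L) = -1 + L (F(N, L) = L - 1 = -1 + L)
Q(B) = sqrt(-1 + 2*B) (Q(B) = sqrt((-1 + B) + B) = sqrt(-1 + 2*B))
9437 - Q(18) = 9437 - sqrt(-1 + 2*18) = 9437 - sqrt(-1 + 36) = 9437 - sqrt(35)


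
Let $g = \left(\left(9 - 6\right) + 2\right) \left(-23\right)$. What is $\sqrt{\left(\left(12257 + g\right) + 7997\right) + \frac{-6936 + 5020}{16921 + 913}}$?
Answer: $\frac{\sqrt{1601301529085}}{8917} \approx 141.91$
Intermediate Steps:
$g = -115$ ($g = \left(\left(9 - 6\right) + 2\right) \left(-23\right) = \left(3 + 2\right) \left(-23\right) = 5 \left(-23\right) = -115$)
$\sqrt{\left(\left(12257 + g\right) + 7997\right) + \frac{-6936 + 5020}{16921 + 913}} = \sqrt{\left(\left(12257 - 115\right) + 7997\right) + \frac{-6936 + 5020}{16921 + 913}} = \sqrt{\left(12142 + 7997\right) - \frac{1916}{17834}} = \sqrt{20139 - \frac{958}{8917}} = \sqrt{\frac{179578505}{8917}} = \frac{\sqrt{1601301529085}}{8917}$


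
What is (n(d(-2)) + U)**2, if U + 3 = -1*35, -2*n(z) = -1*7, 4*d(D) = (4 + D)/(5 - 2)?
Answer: 4761/4 ≈ 1190.3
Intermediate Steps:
d(D) = 1/3 + D/12 (d(D) = ((4 + D)/(5 - 2))/4 = ((4 + D)/3)/4 = ((4 + D)*(1/3))/4 = (4/3 + D/3)/4 = 1/3 + D/12)
n(z) = 7/2 (n(z) = -(-1)*7/2 = -1/2*(-7) = 7/2)
U = -38 (U = -3 - 1*35 = -3 - 35 = -38)
(n(d(-2)) + U)**2 = (7/2 - 38)**2 = (-69/2)**2 = 4761/4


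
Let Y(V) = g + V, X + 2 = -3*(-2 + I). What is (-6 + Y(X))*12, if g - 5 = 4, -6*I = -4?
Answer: 60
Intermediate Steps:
I = ⅔ (I = -⅙*(-4) = ⅔ ≈ 0.66667)
X = 2 (X = -2 - 3*(-2 + ⅔) = -2 - 3*(-4/3) = -2 + 4 = 2)
g = 9 (g = 5 + 4 = 9)
Y(V) = 9 + V
(-6 + Y(X))*12 = (-6 + (9 + 2))*12 = (-6 + 11)*12 = 5*12 = 60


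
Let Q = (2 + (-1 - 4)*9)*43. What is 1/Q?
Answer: -1/1849 ≈ -0.00054083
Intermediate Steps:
Q = -1849 (Q = (2 - 5*9)*43 = (2 - 45)*43 = -43*43 = -1849)
1/Q = 1/(-1849) = -1/1849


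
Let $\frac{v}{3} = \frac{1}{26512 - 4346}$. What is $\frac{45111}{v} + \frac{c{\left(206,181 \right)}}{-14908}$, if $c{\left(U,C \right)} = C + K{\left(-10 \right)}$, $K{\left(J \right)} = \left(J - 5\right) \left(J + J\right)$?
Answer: $\frac{4968987596455}{14908} \approx 3.3331 \cdot 10^{8}$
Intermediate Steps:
$K{\left(J \right)} = 2 J \left(-5 + J\right)$ ($K{\left(J \right)} = \left(-5 + J\right) 2 J = 2 J \left(-5 + J\right)$)
$v = \frac{3}{22166}$ ($v = \frac{3}{26512 - 4346} = \frac{3}{22166} \approx 0.00013534$)
$c{\left(U,C \right)} = 300 + C$ ($c{\left(U,C \right)} = C + 2 \left(-10\right) \left(-5 - 10\right) = C + 2 \left(-10\right) \left(-15\right) = C + 300 = 300 + C$)
$\frac{45111}{v} + \frac{c{\left(206,181 \right)}}{-14908} = \frac{45111}{\frac{3}{22166}} + \frac{300 + 181}{-14908} = 45111 \cdot \frac{22166}{3} + 481 \left(- \frac{1}{14908}\right) = 333310142 - \frac{481}{14908} = \frac{4968987596455}{14908}$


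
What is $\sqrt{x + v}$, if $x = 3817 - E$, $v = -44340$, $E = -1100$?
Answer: $i \sqrt{39423} \approx 198.55 i$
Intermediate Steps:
$x = 4917$ ($x = 3817 - -1100 = 3817 + 1100 = 4917$)
$\sqrt{x + v} = \sqrt{4917 - 44340} = \sqrt{-39423} = i \sqrt{39423}$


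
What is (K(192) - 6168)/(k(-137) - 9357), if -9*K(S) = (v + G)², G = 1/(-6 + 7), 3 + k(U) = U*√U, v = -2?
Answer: 57733520/90180953 - 7605281*I*√137/811628577 ≈ 0.6402 - 0.10968*I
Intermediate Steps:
k(U) = -3 + U^(3/2) (k(U) = -3 + U*√U = -3 + U^(3/2))
G = 1 (G = 1/1 = 1)
K(S) = -⅑ (K(S) = -(-2 + 1)²/9 = -⅑*(-1)² = -⅑*1 = -⅑)
(K(192) - 6168)/(k(-137) - 9357) = (-⅑ - 6168)/((-3 + (-137)^(3/2)) - 9357) = -55513/(9*((-3 - 137*I*√137) - 9357)) = -55513/(9*(-9360 - 137*I*√137))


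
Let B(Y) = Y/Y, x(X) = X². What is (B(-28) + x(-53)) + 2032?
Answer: 4842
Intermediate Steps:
B(Y) = 1
(B(-28) + x(-53)) + 2032 = (1 + (-53)²) + 2032 = (1 + 2809) + 2032 = 2810 + 2032 = 4842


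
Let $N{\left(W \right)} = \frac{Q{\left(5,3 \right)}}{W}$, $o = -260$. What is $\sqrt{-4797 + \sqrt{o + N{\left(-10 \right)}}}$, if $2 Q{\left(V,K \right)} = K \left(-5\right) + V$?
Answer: $\frac{\sqrt{-19188 + 2 i \sqrt{1038}}}{2} \approx 0.11629 + 69.26 i$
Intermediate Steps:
$Q{\left(V,K \right)} = \frac{V}{2} - \frac{5 K}{2}$ ($Q{\left(V,K \right)} = \frac{K \left(-5\right) + V}{2} = \frac{- 5 K + V}{2} = \frac{V - 5 K}{2} = \frac{V}{2} - \frac{5 K}{2}$)
$N{\left(W \right)} = - \frac{5}{W}$ ($N{\left(W \right)} = \frac{\frac{1}{2} \cdot 5 - \frac{15}{2}}{W} = \frac{\frac{5}{2} - \frac{15}{2}}{W} = - \frac{5}{W}$)
$\sqrt{-4797 + \sqrt{o + N{\left(-10 \right)}}} = \sqrt{-4797 + \sqrt{-260 - \frac{5}{-10}}} = \sqrt{-4797 + \sqrt{-260 - - \frac{1}{2}}} = \sqrt{-4797 + \sqrt{-260 + \frac{1}{2}}} = \sqrt{-4797 + \sqrt{- \frac{519}{2}}} = \sqrt{-4797 + \frac{i \sqrt{1038}}{2}}$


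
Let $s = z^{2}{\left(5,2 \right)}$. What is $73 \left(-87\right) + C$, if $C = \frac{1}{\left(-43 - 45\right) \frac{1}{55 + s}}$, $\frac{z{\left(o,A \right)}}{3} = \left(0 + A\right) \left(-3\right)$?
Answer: $- \frac{559267}{88} \approx -6355.3$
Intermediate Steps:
$z{\left(o,A \right)} = - 9 A$ ($z{\left(o,A \right)} = 3 \left(0 + A\right) \left(-3\right) = 3 A \left(-3\right) = 3 \left(- 3 A\right) = - 9 A$)
$s = 324$ ($s = \left(\left(-9\right) 2\right)^{2} = \left(-18\right)^{2} = 324$)
$C = - \frac{379}{88}$ ($C = \frac{1}{\left(-43 - 45\right) \frac{1}{55 + 324}} = \frac{1}{\left(-88\right) \frac{1}{379}} = \frac{1}{- \frac{88}{379}} = - \frac{379}{88} \approx -4.3068$)
$73 \left(-87\right) + C = 73 \left(-87\right) - \frac{379}{88} = -6351 - \frac{379}{88} = - \frac{559267}{88}$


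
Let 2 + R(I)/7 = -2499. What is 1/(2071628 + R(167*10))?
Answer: 1/2054121 ≈ 4.8683e-7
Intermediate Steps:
R(I) = -17507 (R(I) = -14 + 7*(-2499) = -14 - 17493 = -17507)
1/(2071628 + R(167*10)) = 1/(2071628 - 17507) = 1/2054121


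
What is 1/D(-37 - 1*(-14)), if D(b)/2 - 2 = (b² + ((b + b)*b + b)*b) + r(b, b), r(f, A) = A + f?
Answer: -1/46640 ≈ -2.1441e-5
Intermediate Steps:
D(b) = 4 + 2*b² + 4*b + 2*b*(b + 2*b²) (D(b) = 4 + 2*((b² + ((b + b)*b + b)*b) + (b + b)) = 4 + 2*((b² + ((2*b)*b + b)*b) + 2*b) = 4 + 2*((b² + (2*b² + b)*b) + 2*b) = 4 + 2*((b² + (b + 2*b²)*b) + 2*b) = 4 + 2*((b² + b*(b + 2*b²)) + 2*b) = 4 + 2*(b² + 2*b + b*(b + 2*b²)) = 4 + (2*b² + 4*b + 2*b*(b + 2*b²)) = 4 + 2*b² + 4*b + 2*b*(b + 2*b²))
1/D(-37 - 1*(-14)) = 1/(4 + 4*(-37 - 1*(-14)) + 4*(-37 - 1*(-14))² + 4*(-37 - 1*(-14))³) = 1/(4 + 4*(-37 + 14) + 4*(-37 + 14)² + 4*(-37 + 14)³) = 1/(4 + 4*(-23) + 4*(-23)² + 4*(-23)³) = 1/(4 - 92 + 4*529 + 4*(-12167)) = 1/(4 - 92 + 2116 - 48668) = 1/(-46640) = -1/46640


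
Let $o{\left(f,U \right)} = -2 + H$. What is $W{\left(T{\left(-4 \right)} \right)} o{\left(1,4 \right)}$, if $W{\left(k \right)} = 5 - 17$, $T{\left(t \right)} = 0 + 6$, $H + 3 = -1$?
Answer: $72$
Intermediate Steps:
$H = -4$ ($H = -3 - 1 = -4$)
$T{\left(t \right)} = 6$
$o{\left(f,U \right)} = -6$ ($o{\left(f,U \right)} = -2 - 4 = -6$)
$W{\left(k \right)} = -12$ ($W{\left(k \right)} = 5 - 17 = -12$)
$W{\left(T{\left(-4 \right)} \right)} o{\left(1,4 \right)} = \left(-12\right) \left(-6\right) = 72$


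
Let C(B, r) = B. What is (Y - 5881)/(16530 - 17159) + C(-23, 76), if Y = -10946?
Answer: 2360/629 ≈ 3.7520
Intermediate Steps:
(Y - 5881)/(16530 - 17159) + C(-23, 76) = (-10946 - 5881)/(16530 - 17159) - 23 = -16827/(-629) - 23 = -16827*(-1/629) - 23 = 16827/629 - 23 = 2360/629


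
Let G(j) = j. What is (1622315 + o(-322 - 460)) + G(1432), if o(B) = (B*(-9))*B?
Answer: -3879969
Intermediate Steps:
o(B) = -9*B**2 (o(B) = (-9*B)*B = -9*B**2)
(1622315 + o(-322 - 460)) + G(1432) = (1622315 - 9*(-322 - 460)**2) + 1432 = (1622315 - 9*(-782)**2) + 1432 = (1622315 - 9*611524) + 1432 = (1622315 - 5503716) + 1432 = -3881401 + 1432 = -3879969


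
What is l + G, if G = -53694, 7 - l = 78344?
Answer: -132031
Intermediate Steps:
l = -78337 (l = 7 - 1*78344 = 7 - 78344 = -78337)
l + G = -78337 - 53694 = -132031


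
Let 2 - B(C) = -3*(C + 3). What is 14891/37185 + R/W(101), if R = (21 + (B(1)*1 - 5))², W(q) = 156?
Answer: 2982458/483405 ≈ 6.1697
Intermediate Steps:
B(C) = 11 + 3*C (B(C) = 2 - (-3)*(C + 3) = 2 - (-3)*(3 + C) = 2 - (-9 - 3*C) = 2 + (9 + 3*C) = 11 + 3*C)
R = 900 (R = (21 + ((11 + 3*1)*1 - 5))² = (21 + ((11 + 3)*1 - 5))² = (21 + (14*1 - 5))² = (21 + (14 - 5))² = (21 + 9)² = 30² = 900)
14891/37185 + R/W(101) = 14891/37185 + 900/156 = 14891*(1/37185) + 900*(1/156) = 14891/37185 + 75/13 = 2982458/483405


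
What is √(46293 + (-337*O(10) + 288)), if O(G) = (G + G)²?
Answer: I*√88219 ≈ 297.02*I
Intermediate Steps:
O(G) = 4*G² (O(G) = (2*G)² = 4*G²)
√(46293 + (-337*O(10) + 288)) = √(46293 + (-1348*10² + 288)) = √(46293 + (-1348*100 + 288)) = √(46293 + (-337*400 + 288)) = √(46293 + (-134800 + 288)) = √(46293 - 134512) = √(-88219) = I*√88219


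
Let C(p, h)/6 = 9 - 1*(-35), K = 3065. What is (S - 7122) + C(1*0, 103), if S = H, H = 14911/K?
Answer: -21004859/3065 ≈ -6853.1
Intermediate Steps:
C(p, h) = 264 (C(p, h) = 6*(9 - 1*(-35)) = 6*(9 + 35) = 6*44 = 264)
H = 14911/3065 ≈ 4.8649
S = 14911/3065 ≈ 4.8649
(S - 7122) + C(1*0, 103) = (14911/3065 - 7122) + 264 = -21814019/3065 + 264 = -21004859/3065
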